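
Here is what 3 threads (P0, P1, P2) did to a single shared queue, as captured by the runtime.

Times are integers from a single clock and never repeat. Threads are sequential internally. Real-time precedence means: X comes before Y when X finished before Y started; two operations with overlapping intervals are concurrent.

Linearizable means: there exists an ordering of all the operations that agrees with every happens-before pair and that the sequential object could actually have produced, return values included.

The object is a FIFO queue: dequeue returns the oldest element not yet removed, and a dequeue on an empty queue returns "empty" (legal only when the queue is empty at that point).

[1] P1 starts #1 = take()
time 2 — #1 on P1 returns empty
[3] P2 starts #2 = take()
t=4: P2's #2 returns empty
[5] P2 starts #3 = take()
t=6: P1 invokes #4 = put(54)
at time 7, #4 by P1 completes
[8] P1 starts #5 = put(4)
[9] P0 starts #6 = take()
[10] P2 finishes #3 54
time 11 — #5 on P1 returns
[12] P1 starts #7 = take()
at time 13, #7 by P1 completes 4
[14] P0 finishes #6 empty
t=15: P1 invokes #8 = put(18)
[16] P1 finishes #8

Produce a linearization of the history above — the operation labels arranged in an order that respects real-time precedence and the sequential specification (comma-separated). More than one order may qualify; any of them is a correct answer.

after step 1 (#1 take() → empty): queue <>
after step 2 (#2 take() → empty): queue <>
after step 3 (#4 put(54)): queue <54>
after step 4 (#3 take() → 54): queue <>
after step 5 (#5 put(4)): queue <4>
after step 6 (#7 take() → 4): queue <>
after step 7 (#6 take() → empty): queue <>
after step 8 (#8 put(18)): queue <18>

#1, #2, #4, #3, #5, #7, #6, #8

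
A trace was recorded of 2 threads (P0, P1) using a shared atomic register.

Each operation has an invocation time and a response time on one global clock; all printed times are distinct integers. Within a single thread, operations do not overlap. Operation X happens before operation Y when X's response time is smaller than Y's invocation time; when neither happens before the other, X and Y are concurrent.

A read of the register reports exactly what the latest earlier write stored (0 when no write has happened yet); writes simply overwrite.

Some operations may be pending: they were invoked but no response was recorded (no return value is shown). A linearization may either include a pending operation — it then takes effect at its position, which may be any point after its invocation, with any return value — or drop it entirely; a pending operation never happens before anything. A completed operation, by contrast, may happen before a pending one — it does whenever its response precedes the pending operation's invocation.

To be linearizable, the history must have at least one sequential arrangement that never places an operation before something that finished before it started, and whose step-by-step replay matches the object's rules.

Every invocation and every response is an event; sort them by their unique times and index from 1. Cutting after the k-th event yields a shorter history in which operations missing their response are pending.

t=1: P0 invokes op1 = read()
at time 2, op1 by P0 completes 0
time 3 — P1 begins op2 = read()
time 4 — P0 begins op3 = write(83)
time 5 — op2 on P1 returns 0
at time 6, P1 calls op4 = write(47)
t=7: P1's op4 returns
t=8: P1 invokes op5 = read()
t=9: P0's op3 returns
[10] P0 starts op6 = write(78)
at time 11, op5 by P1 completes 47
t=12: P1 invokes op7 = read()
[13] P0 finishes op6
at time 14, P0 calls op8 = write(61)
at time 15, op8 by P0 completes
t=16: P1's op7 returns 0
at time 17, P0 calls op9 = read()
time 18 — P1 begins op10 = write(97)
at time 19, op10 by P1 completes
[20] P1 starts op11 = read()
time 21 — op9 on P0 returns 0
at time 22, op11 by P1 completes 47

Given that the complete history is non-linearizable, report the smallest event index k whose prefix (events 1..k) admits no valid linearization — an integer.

16

one valid order for events 1..15 is op1, op2, op3, op4, op5, op6, op7, op8:
after step 1 (op1 read() → 0): value 0
after step 2 (op2 read() → 0): value 0
after step 3 (op3 write(83)): value 83
after step 4 (op4 write(47)): value 47
after step 5 (op5 read() → 47): value 47
after step 6 (op6 write(78)): value 78
after step 7 (op7 read() (pending, included)): value 78
after step 8 (op8 write(61)): value 61
once event 16 joins (op7's response, time 16), exhaustive search finds no witness
take op1, op2, op3, op4, op5, op6, op7, op8: step 7 already fails, because op7 read() → 0 cannot occur there
take op1, op2, op3, op4, op5, op6, op8, op7: step 8 already fails, because op7 read() → 0 cannot occur there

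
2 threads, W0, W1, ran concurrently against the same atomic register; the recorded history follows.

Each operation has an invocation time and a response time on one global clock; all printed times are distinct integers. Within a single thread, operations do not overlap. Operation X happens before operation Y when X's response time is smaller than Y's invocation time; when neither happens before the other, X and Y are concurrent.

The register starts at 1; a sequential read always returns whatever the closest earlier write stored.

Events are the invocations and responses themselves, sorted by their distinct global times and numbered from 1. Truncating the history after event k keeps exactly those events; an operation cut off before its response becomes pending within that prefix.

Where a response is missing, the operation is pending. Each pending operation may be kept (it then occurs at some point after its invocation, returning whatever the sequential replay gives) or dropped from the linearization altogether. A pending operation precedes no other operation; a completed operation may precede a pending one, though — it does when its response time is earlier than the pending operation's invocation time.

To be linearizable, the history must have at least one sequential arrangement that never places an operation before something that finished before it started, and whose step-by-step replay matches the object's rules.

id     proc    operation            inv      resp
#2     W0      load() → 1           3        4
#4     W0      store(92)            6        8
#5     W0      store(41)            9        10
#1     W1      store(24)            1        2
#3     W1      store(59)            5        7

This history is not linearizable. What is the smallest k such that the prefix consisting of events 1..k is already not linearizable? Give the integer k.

4

events 1..3 are still linearizable — one witness is #1:
after step 1 (#1 store(24)): value 24
event 4 — #2's response, time 4 — after it, nothing linearizes
sample order #1, #2 stalls at step 2 — #2 load() → 1 has no legal effect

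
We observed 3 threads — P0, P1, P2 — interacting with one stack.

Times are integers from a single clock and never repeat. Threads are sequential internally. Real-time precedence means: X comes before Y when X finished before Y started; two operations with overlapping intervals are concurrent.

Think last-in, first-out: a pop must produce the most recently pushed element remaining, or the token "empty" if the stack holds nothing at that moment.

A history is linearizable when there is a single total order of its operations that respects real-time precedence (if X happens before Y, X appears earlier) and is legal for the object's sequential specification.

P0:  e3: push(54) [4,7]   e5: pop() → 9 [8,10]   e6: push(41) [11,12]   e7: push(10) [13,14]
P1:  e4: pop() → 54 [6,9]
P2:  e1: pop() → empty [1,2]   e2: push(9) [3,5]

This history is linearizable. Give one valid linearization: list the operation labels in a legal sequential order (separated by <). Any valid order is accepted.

after step 1 (e1 pop() → empty): stack <>
after step 2 (e2 push(9)): stack <9>
after step 3 (e3 push(54)): stack <9,54>
after step 4 (e4 pop() → 54): stack <9>
after step 5 (e5 pop() → 9): stack <>
after step 6 (e6 push(41)): stack <41>
after step 7 (e7 push(10)): stack <41,10>

e1 < e2 < e3 < e4 < e5 < e6 < e7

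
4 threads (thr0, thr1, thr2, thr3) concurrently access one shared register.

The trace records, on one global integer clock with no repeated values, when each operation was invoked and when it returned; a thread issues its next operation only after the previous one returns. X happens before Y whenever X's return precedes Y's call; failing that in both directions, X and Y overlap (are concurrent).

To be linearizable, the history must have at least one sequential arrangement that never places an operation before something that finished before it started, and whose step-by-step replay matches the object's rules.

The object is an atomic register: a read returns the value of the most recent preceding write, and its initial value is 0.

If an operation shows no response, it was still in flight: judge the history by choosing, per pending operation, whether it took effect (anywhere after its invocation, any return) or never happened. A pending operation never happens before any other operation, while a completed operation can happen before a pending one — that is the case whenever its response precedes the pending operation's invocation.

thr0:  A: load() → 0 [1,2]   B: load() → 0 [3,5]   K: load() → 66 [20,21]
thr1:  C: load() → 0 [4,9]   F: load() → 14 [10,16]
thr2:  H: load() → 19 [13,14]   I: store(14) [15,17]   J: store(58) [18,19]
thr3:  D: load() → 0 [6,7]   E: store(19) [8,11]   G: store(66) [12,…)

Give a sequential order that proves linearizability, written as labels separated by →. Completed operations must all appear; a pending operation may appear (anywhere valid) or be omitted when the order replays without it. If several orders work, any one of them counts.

A → B → C → D → E → H → I → F → J → G → K

1. A load() → 0, leaving value 0
2. B load() → 0, leaving value 0
3. C load() → 0, leaving value 0
4. D load() → 0, leaving value 0
5. E store(19), leaving value 19
6. H load() → 19, leaving value 19
7. I store(14), leaving value 14
8. F load() → 14, leaving value 14
9. J store(58), leaving value 58
10. G store(66) (pending, included), leaving value 66
11. K load() → 66, leaving value 66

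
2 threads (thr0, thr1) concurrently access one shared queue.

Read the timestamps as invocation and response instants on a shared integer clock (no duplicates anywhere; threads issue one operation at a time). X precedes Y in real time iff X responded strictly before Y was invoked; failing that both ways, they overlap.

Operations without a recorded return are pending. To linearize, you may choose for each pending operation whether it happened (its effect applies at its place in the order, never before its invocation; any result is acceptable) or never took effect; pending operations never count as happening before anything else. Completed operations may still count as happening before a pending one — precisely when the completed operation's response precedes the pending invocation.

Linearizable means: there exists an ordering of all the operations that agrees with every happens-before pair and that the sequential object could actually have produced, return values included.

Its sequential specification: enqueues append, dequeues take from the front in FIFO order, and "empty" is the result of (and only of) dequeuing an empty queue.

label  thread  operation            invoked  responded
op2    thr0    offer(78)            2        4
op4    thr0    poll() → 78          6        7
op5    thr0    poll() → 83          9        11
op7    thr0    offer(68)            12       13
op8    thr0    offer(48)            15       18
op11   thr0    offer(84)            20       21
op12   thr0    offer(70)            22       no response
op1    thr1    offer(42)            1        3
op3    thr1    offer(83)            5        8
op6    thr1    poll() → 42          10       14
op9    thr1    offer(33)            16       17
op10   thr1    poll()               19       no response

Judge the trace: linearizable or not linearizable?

linearizable

witness order: op2, op1, op3, op4, op6, op5, op7, op8, op9, op10, op11
step 1: op2 offer(78) — queue <78>
step 2: op1 offer(42) — queue <78,42>
step 3: op3 offer(83) — queue <78,42,83>
step 4: op4 poll() → 78 — queue <42,83>
step 5: op6 poll() → 42 — queue <83>
step 6: op5 poll() → 83 — queue <>
step 7: op7 offer(68) — queue <68>
step 8: op8 offer(48) — queue <68,48>
step 9: op9 offer(33) — queue <68,48,33>
step 10: op10 poll() (pending, included) — queue <48,33>
step 11: op11 offer(84) — queue <48,33,84>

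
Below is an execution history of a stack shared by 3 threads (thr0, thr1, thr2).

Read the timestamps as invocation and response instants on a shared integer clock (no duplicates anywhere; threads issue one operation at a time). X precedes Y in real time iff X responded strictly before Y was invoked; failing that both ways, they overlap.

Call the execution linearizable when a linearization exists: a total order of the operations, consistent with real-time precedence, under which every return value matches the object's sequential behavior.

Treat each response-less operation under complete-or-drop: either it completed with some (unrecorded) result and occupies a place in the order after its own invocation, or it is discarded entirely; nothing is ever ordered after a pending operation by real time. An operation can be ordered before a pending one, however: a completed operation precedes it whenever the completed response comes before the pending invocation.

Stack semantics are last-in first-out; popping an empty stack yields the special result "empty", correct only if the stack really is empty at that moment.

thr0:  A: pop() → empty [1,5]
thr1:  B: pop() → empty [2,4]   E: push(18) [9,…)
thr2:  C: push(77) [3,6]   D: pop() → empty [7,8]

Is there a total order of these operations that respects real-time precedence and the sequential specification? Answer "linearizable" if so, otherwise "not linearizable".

events 1..7 are fine; event 8 — the response of D at time 8 — makes the prefix non-linearizable
no legal order exists: 6 real-time-consistent candidates over 4 completed stack operations, all rejected
sample order A, B, C, D stalls at step 4 — D pop() → empty has no legal effect
sample order A, C, B, D stalls at step 3 — B pop() → empty has no legal effect

not linearizable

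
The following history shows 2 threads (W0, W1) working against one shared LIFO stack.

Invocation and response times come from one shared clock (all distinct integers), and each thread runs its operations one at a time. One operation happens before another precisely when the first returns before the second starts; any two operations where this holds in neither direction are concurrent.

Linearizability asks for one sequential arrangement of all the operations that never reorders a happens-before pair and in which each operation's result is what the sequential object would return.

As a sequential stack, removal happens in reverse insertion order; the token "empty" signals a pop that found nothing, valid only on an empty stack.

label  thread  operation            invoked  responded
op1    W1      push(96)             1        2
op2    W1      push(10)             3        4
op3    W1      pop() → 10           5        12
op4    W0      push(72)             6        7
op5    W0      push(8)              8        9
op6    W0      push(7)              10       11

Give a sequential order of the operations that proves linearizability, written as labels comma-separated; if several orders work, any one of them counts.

1. op1 push(96), leaving stack <96>
2. op2 push(10), leaving stack <96,10>
3. op3 pop() → 10, leaving stack <96>
4. op4 push(72), leaving stack <96,72>
5. op5 push(8), leaving stack <96,72,8>
6. op6 push(7), leaving stack <96,72,8,7>

op1, op2, op3, op4, op5, op6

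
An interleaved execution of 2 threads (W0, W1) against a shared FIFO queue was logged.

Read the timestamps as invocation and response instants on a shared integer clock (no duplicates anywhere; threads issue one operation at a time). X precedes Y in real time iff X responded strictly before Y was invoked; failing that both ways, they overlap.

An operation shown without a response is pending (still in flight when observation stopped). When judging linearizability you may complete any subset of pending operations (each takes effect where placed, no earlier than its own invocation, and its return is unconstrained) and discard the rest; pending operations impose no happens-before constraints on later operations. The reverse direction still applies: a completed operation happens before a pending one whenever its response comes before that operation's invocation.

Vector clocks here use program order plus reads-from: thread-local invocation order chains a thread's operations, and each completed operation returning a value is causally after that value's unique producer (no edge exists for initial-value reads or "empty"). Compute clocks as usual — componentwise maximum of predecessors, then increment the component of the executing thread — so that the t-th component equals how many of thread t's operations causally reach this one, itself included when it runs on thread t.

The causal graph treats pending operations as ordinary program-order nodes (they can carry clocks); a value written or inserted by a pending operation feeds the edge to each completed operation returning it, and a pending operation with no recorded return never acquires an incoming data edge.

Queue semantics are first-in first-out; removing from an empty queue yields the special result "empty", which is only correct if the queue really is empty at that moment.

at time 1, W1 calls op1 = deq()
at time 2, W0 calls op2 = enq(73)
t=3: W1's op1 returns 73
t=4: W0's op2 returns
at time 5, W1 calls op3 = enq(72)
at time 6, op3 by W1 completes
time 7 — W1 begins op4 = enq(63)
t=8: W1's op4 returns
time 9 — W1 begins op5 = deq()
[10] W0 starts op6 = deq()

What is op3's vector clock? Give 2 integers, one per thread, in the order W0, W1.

op2, invoked 2, has no incoming edges; only W0's bump applies → (1, 0)
VC(op1, invoked at 1): max of VC(op2)=(1, 0), then +1 on thread W1 → (1, 1)
VC(op6, invoked at 10): max of VC(op2)=(1, 0), then +1 on thread W0 → (2, 0)
VC(op3, invoked at 5): max of VC(op1)=(1, 1), then +1 on thread W1 → (1, 2)
VC(op4, invoked at 7): max of VC(op3)=(1, 2), then +1 on thread W1 → (1, 3)
VC(op5, invoked at 9): max of VC(op4)=(1, 3), then +1 on thread W1 → (1, 4)
target: VC(op3) = (1, 2)

(1, 2)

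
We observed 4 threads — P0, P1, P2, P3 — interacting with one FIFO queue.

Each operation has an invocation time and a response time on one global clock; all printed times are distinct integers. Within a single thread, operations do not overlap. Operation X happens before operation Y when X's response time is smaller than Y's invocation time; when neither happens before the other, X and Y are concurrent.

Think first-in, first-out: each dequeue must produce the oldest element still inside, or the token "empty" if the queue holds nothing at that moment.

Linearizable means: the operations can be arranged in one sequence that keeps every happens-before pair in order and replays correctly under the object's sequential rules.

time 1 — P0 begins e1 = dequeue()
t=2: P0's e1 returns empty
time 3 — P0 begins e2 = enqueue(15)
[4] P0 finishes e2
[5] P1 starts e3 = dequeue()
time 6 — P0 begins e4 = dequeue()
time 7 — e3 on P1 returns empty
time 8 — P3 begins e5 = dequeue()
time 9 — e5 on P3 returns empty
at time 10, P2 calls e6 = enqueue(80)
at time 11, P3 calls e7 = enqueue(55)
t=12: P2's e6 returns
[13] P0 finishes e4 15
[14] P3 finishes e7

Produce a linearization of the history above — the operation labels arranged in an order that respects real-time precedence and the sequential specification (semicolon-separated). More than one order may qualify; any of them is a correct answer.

e1; e2; e4; e3; e5; e6; e7

step 1: e1 dequeue() → empty — queue <>
step 2: e2 enqueue(15) — queue <15>
step 3: e4 dequeue() → 15 — queue <>
step 4: e3 dequeue() → empty — queue <>
step 5: e5 dequeue() → empty — queue <>
step 6: e6 enqueue(80) — queue <80>
step 7: e7 enqueue(55) — queue <80,55>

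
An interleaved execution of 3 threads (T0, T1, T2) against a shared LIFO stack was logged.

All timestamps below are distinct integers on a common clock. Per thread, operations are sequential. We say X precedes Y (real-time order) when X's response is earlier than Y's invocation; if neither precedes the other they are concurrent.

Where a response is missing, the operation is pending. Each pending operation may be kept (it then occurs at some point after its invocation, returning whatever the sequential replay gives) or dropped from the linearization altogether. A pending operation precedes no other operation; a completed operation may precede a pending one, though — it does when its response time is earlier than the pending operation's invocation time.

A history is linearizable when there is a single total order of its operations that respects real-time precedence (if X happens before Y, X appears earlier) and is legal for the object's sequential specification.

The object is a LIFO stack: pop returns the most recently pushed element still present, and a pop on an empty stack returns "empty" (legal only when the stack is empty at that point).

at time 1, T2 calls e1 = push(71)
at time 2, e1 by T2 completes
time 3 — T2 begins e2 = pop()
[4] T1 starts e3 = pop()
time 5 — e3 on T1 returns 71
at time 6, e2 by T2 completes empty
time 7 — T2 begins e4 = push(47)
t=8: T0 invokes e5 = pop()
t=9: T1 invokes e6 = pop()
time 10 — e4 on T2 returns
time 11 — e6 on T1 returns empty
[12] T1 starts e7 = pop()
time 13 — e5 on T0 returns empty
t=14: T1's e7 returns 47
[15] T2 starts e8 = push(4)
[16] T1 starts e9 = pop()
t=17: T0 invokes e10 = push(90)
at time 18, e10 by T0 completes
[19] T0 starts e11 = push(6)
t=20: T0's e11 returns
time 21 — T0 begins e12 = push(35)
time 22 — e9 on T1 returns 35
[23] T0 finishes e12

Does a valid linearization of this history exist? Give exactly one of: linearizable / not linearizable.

a witness: e1, e3, e2, e5, e6, e4, e7, e8, e10, e11, e12, e9
1. e1 push(71), leaving stack <71>
2. e3 pop() → 71, leaving stack <>
3. e2 pop() → empty, leaving stack <>
4. e5 pop() → empty, leaving stack <>
5. e6 pop() → empty, leaving stack <>
6. e4 push(47), leaving stack <47>
7. e7 pop() → 47, leaving stack <>
8. e8 push(4) (pending, included), leaving stack <4>
9. e10 push(90), leaving stack <4,90>
10. e11 push(6), leaving stack <4,90,6>
11. e12 push(35), leaving stack <4,90,6,35>
12. e9 pop() → 35, leaving stack <4,90,6>

linearizable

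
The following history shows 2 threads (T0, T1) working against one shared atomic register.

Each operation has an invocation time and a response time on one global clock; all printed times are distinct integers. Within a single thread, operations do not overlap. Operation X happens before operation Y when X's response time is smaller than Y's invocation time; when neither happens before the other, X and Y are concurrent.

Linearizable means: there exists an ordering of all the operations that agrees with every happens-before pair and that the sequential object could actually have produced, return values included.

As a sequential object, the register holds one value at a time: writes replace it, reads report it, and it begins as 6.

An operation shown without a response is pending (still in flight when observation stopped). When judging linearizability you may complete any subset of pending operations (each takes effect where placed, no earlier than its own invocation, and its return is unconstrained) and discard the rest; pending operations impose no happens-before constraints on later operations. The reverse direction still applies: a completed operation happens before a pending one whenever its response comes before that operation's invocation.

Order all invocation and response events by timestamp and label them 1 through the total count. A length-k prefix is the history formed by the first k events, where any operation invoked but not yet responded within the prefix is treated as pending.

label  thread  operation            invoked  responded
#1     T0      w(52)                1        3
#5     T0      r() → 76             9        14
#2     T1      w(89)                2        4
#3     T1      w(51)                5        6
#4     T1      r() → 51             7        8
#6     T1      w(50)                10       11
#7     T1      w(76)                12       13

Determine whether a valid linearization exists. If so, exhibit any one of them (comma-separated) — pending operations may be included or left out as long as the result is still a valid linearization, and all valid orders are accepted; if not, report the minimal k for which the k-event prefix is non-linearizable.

linearizable — witness: #1, #2, #3, #4, #6, #7, #5

1. #1 w(52), leaving value 52
2. #2 w(89), leaving value 89
3. #3 w(51), leaving value 51
4. #4 r() → 51, leaving value 51
5. #6 w(50), leaving value 50
6. #7 w(76), leaving value 76
7. #5 r() → 76, leaving value 76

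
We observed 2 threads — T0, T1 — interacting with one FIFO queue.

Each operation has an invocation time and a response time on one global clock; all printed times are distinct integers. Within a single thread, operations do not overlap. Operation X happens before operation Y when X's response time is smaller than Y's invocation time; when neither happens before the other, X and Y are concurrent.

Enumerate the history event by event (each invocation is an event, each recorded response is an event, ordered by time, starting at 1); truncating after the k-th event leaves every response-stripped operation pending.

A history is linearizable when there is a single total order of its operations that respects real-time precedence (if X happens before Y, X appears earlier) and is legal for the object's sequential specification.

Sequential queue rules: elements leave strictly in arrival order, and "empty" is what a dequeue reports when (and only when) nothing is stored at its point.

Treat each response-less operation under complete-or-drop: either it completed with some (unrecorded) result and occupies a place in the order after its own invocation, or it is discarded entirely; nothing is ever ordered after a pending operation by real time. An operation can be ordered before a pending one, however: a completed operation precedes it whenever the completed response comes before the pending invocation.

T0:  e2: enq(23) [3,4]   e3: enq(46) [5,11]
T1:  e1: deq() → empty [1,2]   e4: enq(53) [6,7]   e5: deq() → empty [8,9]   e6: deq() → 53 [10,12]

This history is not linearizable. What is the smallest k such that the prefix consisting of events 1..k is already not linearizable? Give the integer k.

9

events 1..8 are linearizable; a witness order is e1, e2, e3, e4:
step 1: e1 deq() → empty — queue <>
step 2: e2 enq(23) — queue <23>
step 3: e3 enq(46) (pending, included) — queue <23,46>
step 4: e4 enq(53) — queue <23,46,53>
at event 9 (e5's time-9 response) nothing linearizes any more
every completion of the 1 pending operation (e3) was checked; none linearizes
sample order e1, e2, e4, e5 (pending dropped) stalls at step 4 — e5 deq() → empty has no legal effect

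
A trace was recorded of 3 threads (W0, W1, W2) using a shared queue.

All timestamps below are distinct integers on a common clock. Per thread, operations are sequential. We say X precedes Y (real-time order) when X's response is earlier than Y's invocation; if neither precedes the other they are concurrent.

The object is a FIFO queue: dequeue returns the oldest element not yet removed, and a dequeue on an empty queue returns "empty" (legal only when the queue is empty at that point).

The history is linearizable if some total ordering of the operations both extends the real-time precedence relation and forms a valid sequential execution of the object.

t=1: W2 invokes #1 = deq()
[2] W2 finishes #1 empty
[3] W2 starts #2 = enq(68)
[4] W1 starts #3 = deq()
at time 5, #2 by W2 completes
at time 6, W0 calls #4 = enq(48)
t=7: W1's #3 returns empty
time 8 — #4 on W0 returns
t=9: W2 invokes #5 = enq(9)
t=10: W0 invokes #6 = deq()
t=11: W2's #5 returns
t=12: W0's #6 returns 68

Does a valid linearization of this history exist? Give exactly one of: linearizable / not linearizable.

witness order: #1, #3, #2, #4, #5, #6
1. #1 deq() → empty, leaving queue <>
2. #3 deq() → empty, leaving queue <>
3. #2 enq(68), leaving queue <68>
4. #4 enq(48), leaving queue <68,48>
5. #5 enq(9), leaving queue <68,48,9>
6. #6 deq() → 68, leaving queue <48,9>

linearizable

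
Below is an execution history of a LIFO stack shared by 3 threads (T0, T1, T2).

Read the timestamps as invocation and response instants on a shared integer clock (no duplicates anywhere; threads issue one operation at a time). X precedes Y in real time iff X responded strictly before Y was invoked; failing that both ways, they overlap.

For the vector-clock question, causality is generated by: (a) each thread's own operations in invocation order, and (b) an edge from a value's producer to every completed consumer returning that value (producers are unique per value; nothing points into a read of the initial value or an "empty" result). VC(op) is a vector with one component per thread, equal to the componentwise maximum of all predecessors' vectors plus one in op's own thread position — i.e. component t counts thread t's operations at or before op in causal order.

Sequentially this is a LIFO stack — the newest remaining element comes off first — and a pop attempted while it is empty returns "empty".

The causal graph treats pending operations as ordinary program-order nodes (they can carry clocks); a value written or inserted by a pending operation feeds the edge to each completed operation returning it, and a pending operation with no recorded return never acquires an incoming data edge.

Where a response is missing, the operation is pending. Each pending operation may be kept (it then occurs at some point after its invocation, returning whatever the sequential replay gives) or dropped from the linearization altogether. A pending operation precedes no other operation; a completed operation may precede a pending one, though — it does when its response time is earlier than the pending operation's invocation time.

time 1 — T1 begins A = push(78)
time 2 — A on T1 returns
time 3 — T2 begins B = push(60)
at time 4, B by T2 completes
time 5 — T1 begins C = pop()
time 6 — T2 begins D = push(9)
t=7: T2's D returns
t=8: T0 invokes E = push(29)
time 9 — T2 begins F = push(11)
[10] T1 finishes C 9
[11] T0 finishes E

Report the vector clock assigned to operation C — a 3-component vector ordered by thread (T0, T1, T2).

VC(B, invoked at 3): no causal predecessors; +1 on T2 → (0, 0, 1)
VC(A, invoked at 1): no causal predecessors; +1 on T1 → (0, 1, 0)
VC(E, invoked at 8): no causal predecessors; +1 on T0 → (1, 0, 0)
invoked at 6, D merges VC(B)=(0, 0, 1) and bumps T2's slot → (0, 0, 2)
invoked at 9, F merges VC(D)=(0, 0, 2) and bumps T2's slot → (0, 0, 3)
invoked at 5, C merges VC(A)=(0, 1, 0), VC(D)=(0, 0, 2) and bumps T1's slot → (0, 2, 2)
target: VC(C) = (0, 2, 2)

(0, 2, 2)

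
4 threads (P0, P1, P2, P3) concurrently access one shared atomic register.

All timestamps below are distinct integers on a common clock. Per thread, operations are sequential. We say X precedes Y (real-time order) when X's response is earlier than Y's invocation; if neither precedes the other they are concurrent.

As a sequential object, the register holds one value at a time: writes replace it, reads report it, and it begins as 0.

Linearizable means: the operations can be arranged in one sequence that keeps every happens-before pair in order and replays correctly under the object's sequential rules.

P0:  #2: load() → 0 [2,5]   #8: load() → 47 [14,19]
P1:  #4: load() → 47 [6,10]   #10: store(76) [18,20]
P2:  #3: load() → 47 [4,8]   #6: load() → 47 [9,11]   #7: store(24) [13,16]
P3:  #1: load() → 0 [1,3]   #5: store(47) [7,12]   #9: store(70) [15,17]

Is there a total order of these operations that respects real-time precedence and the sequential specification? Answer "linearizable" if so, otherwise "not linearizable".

one valid linearization: #1, #2, #5, #3, #4, #6, #8, #7, #9, #10
after step 1 (#1 load() → 0): value 0
after step 2 (#2 load() → 0): value 0
after step 3 (#5 store(47)): value 47
after step 4 (#3 load() → 47): value 47
after step 5 (#4 load() → 47): value 47
after step 6 (#6 load() → 47): value 47
after step 7 (#8 load() → 47): value 47
after step 8 (#7 store(24)): value 24
after step 9 (#9 store(70)): value 70
after step 10 (#10 store(76)): value 76

linearizable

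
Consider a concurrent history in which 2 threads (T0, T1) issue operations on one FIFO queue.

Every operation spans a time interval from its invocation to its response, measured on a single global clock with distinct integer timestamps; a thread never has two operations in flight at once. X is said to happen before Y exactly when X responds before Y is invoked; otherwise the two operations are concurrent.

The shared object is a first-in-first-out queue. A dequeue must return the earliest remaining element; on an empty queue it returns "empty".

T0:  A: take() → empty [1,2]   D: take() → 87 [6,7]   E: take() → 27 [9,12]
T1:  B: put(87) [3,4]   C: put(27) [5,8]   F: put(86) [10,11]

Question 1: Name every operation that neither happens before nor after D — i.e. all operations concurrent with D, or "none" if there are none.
C

D runs from 6 to 7; window-overlapping ops are concurrent
A [1,2]: before
B [3,4]: before
C [5,8]: concurrent
E [9,12]: after
F [10,11]: after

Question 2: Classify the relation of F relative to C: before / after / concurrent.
after

F spans [10,11], C spans [5,8]
resp(C)=8 < inv(F)=10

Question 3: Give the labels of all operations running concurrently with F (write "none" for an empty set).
E

F spans [10,11]: anything still running between times 10 and 11 counts as concurrent
A [1,2]: before
B [3,4]: before
C [5,8]: before
D [6,7]: before
E [9,12]: concurrent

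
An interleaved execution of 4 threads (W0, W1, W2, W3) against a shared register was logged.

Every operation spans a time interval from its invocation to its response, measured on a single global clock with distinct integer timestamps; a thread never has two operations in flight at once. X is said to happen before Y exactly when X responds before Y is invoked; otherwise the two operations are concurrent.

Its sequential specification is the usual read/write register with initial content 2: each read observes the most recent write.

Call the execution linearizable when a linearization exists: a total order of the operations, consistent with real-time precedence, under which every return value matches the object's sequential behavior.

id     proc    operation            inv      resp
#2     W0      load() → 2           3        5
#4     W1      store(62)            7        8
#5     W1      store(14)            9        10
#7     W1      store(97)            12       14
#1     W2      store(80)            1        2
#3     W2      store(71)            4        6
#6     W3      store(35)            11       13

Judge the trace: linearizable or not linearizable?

already the first 5 events (up to #2's response at time 5) admit no linearization; the first 4 still do
the completed operations (2 total) allow one real-time order; the register replay rejects it
including or dropping the 1 pending operation (#3) in any combination fails
take #1, #2 (pending dropped): step 2 already fails, because #2 load() → 2 cannot occur there

not linearizable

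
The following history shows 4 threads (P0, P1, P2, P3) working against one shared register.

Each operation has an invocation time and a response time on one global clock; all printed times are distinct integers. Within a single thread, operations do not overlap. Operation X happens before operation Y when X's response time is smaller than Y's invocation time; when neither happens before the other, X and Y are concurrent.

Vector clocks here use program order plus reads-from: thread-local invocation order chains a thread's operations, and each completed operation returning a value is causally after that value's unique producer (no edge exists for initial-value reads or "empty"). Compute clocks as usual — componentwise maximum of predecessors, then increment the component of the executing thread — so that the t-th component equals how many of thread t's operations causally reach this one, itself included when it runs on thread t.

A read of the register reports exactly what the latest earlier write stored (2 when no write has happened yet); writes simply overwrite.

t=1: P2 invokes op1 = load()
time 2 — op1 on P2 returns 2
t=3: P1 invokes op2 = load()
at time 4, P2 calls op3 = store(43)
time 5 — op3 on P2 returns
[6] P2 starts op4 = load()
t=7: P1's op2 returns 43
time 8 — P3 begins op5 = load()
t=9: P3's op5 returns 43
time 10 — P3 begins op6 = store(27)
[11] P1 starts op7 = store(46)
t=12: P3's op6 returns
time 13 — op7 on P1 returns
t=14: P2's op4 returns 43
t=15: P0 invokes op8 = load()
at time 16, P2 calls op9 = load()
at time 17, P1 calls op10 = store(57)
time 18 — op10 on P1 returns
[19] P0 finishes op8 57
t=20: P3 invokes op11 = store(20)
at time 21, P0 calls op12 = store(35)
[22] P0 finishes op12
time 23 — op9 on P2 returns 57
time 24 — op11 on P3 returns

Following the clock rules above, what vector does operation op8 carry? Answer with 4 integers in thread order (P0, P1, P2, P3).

(1, 3, 2, 0)

no predecessors for op1 (invoked 1): P2 increments from zero → (0, 0, 1, 0)
op3 (invocation 4): componentwise max over VC(op1)=(0, 0, 1, 0), +1 at P2, giving (0, 0, 2, 0)
op5 (invocation 8): componentwise max over VC(op3)=(0, 0, 2, 0), +1 at P3, giving (0, 0, 2, 1)
op4 (invocation 6): componentwise max over VC(op3)=(0, 0, 2, 0), +1 at P2, giving (0, 0, 3, 0)
op2 (invocation 3): componentwise max over VC(op3)=(0, 0, 2, 0), +1 at P1, giving (0, 1, 2, 0)
op6 (invocation 10): componentwise max over VC(op5)=(0, 0, 2, 1), +1 at P3, giving (0, 0, 2, 2)
op7 (invocation 11): componentwise max over VC(op2)=(0, 1, 2, 0), +1 at P1, giving (0, 2, 2, 0)
op11 (invocation 20): componentwise max over VC(op6)=(0, 0, 2, 2), +1 at P3, giving (0, 0, 2, 3)
op10 (invocation 17): componentwise max over VC(op7)=(0, 2, 2, 0), +1 at P1, giving (0, 3, 2, 0)
op8 (invocation 15): componentwise max over VC(op10)=(0, 3, 2, 0), +1 at P0, giving (1, 3, 2, 0)
op9 (invocation 16): componentwise max over VC(op4)=(0, 0, 3, 0), VC(op10)=(0, 3, 2, 0), +1 at P2, giving (0, 3, 4, 0)
op12 (invocation 21): componentwise max over VC(op8)=(1, 3, 2, 0), +1 at P0, giving (2, 3, 2, 0)
target: VC(op8) = (1, 3, 2, 0)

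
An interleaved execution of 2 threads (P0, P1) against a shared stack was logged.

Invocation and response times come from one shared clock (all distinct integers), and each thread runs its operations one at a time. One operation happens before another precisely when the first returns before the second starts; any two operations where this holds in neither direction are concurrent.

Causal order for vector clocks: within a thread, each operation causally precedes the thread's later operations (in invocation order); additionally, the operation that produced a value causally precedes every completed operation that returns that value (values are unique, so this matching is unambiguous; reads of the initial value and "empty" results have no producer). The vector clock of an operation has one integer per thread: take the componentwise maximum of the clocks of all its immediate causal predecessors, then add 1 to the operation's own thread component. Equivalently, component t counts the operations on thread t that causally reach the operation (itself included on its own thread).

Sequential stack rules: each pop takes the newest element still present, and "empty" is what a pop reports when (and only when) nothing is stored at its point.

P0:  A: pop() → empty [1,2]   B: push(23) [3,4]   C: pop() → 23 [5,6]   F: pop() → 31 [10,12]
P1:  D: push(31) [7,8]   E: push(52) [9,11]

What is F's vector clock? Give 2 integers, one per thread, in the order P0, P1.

invoked at 7, D has no predecessors; its own P1 bump gives (0, 1)
invoked at 1, A has no predecessors; its own P0 bump gives (1, 0)
from VC(D)=(0, 1), E (invoked 9) maxes components and bumps P1 → (0, 2)
from VC(A)=(1, 0), B (invoked 3) maxes components and bumps P0 → (2, 0)
from VC(B)=(2, 0), C (invoked 5) maxes components and bumps P0 → (3, 0)
from VC(C)=(3, 0), VC(D)=(0, 1), F (invoked 10) maxes components and bumps P0 → (4, 1)
target: VC(F) = (4, 1)

(4, 1)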